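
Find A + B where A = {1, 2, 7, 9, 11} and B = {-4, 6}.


A + B = {a + b : a ∈ A, b ∈ B}.
Enumerate all |A|·|B| = 5·2 = 10 pairs (a, b) and collect distinct sums.
a = 1: 1+-4=-3, 1+6=7
a = 2: 2+-4=-2, 2+6=8
a = 7: 7+-4=3, 7+6=13
a = 9: 9+-4=5, 9+6=15
a = 11: 11+-4=7, 11+6=17
Collecting distinct sums: A + B = {-3, -2, 3, 5, 7, 8, 13, 15, 17}
|A + B| = 9

A + B = {-3, -2, 3, 5, 7, 8, 13, 15, 17}


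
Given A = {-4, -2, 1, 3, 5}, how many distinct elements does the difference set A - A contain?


A - A = {a - a' : a, a' ∈ A}; |A| = 5.
Bounds: 2|A|-1 ≤ |A - A| ≤ |A|² - |A| + 1, i.e. 9 ≤ |A - A| ≤ 21.
Note: 0 ∈ A - A always (from a - a). The set is symmetric: if d ∈ A - A then -d ∈ A - A.
Enumerate nonzero differences d = a - a' with a > a' (then include -d):
Positive differences: {2, 3, 4, 5, 7, 9}
Full difference set: {0} ∪ (positive diffs) ∪ (negative diffs).
|A - A| = 1 + 2·6 = 13 (matches direct enumeration: 13).

|A - A| = 13


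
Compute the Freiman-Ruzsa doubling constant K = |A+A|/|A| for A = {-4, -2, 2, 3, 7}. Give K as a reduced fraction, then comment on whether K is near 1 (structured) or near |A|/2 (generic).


|A| = 5.
Compute A + A by enumerating all 25 pairs.
A + A = {-8, -6, -4, -2, -1, 0, 1, 3, 4, 5, 6, 9, 10, 14}, so |A + A| = 14.
K = |A + A| / |A| = 14/5 (already in lowest terms) ≈ 2.8000.
Reference: AP of size 5 gives K = 9/5 ≈ 1.8000; a fully generic set of size 5 gives K ≈ 3.0000.

|A| = 5, |A + A| = 14, K = 14/5.


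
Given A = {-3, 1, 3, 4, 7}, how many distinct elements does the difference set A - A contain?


A - A = {a - a' : a, a' ∈ A}; |A| = 5.
Bounds: 2|A|-1 ≤ |A - A| ≤ |A|² - |A| + 1, i.e. 9 ≤ |A - A| ≤ 21.
Note: 0 ∈ A - A always (from a - a). The set is symmetric: if d ∈ A - A then -d ∈ A - A.
Enumerate nonzero differences d = a - a' with a > a' (then include -d):
Positive differences: {1, 2, 3, 4, 6, 7, 10}
Full difference set: {0} ∪ (positive diffs) ∪ (negative diffs).
|A - A| = 1 + 2·7 = 15 (matches direct enumeration: 15).

|A - A| = 15


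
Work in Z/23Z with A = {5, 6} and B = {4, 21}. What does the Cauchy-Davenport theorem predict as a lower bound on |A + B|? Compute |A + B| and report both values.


Cauchy-Davenport: |A + B| ≥ min(p, |A| + |B| - 1) for A, B nonempty in Z/pZ.
|A| = 2, |B| = 2, p = 23.
CD lower bound = min(23, 2 + 2 - 1) = min(23, 3) = 3.
Compute A + B mod 23 directly:
a = 5: 5+4=9, 5+21=3
a = 6: 6+4=10, 6+21=4
A + B = {3, 4, 9, 10}, so |A + B| = 4.
Verify: 4 ≥ 3? Yes ✓.

CD lower bound = 3, actual |A + B| = 4.


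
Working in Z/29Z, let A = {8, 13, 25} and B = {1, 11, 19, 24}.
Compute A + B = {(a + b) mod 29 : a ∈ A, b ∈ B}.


Work in Z/29Z: reduce every sum a + b modulo 29.
Enumerate all 12 pairs:
a = 8: 8+1=9, 8+11=19, 8+19=27, 8+24=3
a = 13: 13+1=14, 13+11=24, 13+19=3, 13+24=8
a = 25: 25+1=26, 25+11=7, 25+19=15, 25+24=20
Distinct residues collected: {3, 7, 8, 9, 14, 15, 19, 20, 24, 26, 27}
|A + B| = 11 (out of 29 total residues).

A + B = {3, 7, 8, 9, 14, 15, 19, 20, 24, 26, 27}


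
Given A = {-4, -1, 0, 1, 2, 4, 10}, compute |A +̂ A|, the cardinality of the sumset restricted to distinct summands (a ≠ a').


Restricted sumset: A +̂ A = {a + a' : a ∈ A, a' ∈ A, a ≠ a'}.
Equivalently, take A + A and drop any sum 2a that is achievable ONLY as a + a for a ∈ A (i.e. sums representable only with equal summands).
Enumerate pairs (a, a') with a < a' (symmetric, so each unordered pair gives one sum; this covers all a ≠ a'):
  -4 + -1 = -5
  -4 + 0 = -4
  -4 + 1 = -3
  -4 + 2 = -2
  -4 + 4 = 0
  -4 + 10 = 6
  -1 + 0 = -1
  -1 + 1 = 0
  -1 + 2 = 1
  -1 + 4 = 3
  -1 + 10 = 9
  0 + 1 = 1
  0 + 2 = 2
  0 + 4 = 4
  0 + 10 = 10
  1 + 2 = 3
  1 + 4 = 5
  1 + 10 = 11
  2 + 4 = 6
  2 + 10 = 12
  4 + 10 = 14
Collected distinct sums: {-5, -4, -3, -2, -1, 0, 1, 2, 3, 4, 5, 6, 9, 10, 11, 12, 14}
|A +̂ A| = 17
(Reference bound: |A +̂ A| ≥ 2|A| - 3 for |A| ≥ 2, with |A| = 7 giving ≥ 11.)

|A +̂ A| = 17


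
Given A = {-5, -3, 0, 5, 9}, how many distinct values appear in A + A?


A + A = {a + a' : a, a' ∈ A}; |A| = 5.
General bounds: 2|A| - 1 ≤ |A + A| ≤ |A|(|A|+1)/2, i.e. 9 ≤ |A + A| ≤ 15.
Lower bound 2|A|-1 is attained iff A is an arithmetic progression.
Enumerate sums a + a' for a ≤ a' (symmetric, so this suffices):
a = -5: -5+-5=-10, -5+-3=-8, -5+0=-5, -5+5=0, -5+9=4
a = -3: -3+-3=-6, -3+0=-3, -3+5=2, -3+9=6
a = 0: 0+0=0, 0+5=5, 0+9=9
a = 5: 5+5=10, 5+9=14
a = 9: 9+9=18
Distinct sums: {-10, -8, -6, -5, -3, 0, 2, 4, 5, 6, 9, 10, 14, 18}
|A + A| = 14

|A + A| = 14


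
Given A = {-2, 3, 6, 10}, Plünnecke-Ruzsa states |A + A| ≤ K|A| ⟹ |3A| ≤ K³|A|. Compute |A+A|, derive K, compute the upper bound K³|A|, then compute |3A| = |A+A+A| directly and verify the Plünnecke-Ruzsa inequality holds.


|A| = 4.
Step 1: Compute A + A by enumerating all 16 pairs.
A + A = {-4, 1, 4, 6, 8, 9, 12, 13, 16, 20}, so |A + A| = 10.
Step 2: Doubling constant K = |A + A|/|A| = 10/4 = 10/4 ≈ 2.5000.
Step 3: Plünnecke-Ruzsa gives |3A| ≤ K³·|A| = (2.5000)³ · 4 ≈ 62.5000.
Step 4: Compute 3A = A + A + A directly by enumerating all triples (a,b,c) ∈ A³; |3A| = 19.
Step 5: Check 19 ≤ 62.5000? Yes ✓.

K = 10/4, Plünnecke-Ruzsa bound K³|A| ≈ 62.5000, |3A| = 19, inequality holds.


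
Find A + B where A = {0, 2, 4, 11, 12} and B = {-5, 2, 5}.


A + B = {a + b : a ∈ A, b ∈ B}.
Enumerate all |A|·|B| = 5·3 = 15 pairs (a, b) and collect distinct sums.
a = 0: 0+-5=-5, 0+2=2, 0+5=5
a = 2: 2+-5=-3, 2+2=4, 2+5=7
a = 4: 4+-5=-1, 4+2=6, 4+5=9
a = 11: 11+-5=6, 11+2=13, 11+5=16
a = 12: 12+-5=7, 12+2=14, 12+5=17
Collecting distinct sums: A + B = {-5, -3, -1, 2, 4, 5, 6, 7, 9, 13, 14, 16, 17}
|A + B| = 13

A + B = {-5, -3, -1, 2, 4, 5, 6, 7, 9, 13, 14, 16, 17}


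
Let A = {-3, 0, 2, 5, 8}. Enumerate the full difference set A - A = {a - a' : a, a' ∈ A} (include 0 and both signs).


A - A = {a - a' : a, a' ∈ A}.
Compute a - a' for each ordered pair (a, a'):
a = -3: -3--3=0, -3-0=-3, -3-2=-5, -3-5=-8, -3-8=-11
a = 0: 0--3=3, 0-0=0, 0-2=-2, 0-5=-5, 0-8=-8
a = 2: 2--3=5, 2-0=2, 2-2=0, 2-5=-3, 2-8=-6
a = 5: 5--3=8, 5-0=5, 5-2=3, 5-5=0, 5-8=-3
a = 8: 8--3=11, 8-0=8, 8-2=6, 8-5=3, 8-8=0
Collecting distinct values (and noting 0 appears from a-a):
A - A = {-11, -8, -6, -5, -3, -2, 0, 2, 3, 5, 6, 8, 11}
|A - A| = 13

A - A = {-11, -8, -6, -5, -3, -2, 0, 2, 3, 5, 6, 8, 11}


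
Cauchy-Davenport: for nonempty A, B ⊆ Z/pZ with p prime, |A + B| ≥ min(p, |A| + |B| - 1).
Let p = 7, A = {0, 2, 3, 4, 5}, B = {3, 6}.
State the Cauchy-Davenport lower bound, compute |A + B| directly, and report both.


Cauchy-Davenport: |A + B| ≥ min(p, |A| + |B| - 1) for A, B nonempty in Z/pZ.
|A| = 5, |B| = 2, p = 7.
CD lower bound = min(7, 5 + 2 - 1) = min(7, 6) = 6.
Compute A + B mod 7 directly:
a = 0: 0+3=3, 0+6=6
a = 2: 2+3=5, 2+6=1
a = 3: 3+3=6, 3+6=2
a = 4: 4+3=0, 4+6=3
a = 5: 5+3=1, 5+6=4
A + B = {0, 1, 2, 3, 4, 5, 6}, so |A + B| = 7.
Verify: 7 ≥ 6? Yes ✓.

CD lower bound = 6, actual |A + B| = 7.


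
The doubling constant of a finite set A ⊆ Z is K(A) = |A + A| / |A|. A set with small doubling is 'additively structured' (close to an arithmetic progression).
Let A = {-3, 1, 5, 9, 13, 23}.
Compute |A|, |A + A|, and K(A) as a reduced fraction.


|A| = 6.
Compute A + A by enumerating all 36 pairs.
A + A = {-6, -2, 2, 6, 10, 14, 18, 20, 22, 24, 26, 28, 32, 36, 46}, so |A + A| = 15.
K = |A + A| / |A| = 15/6 = 5/2 ≈ 2.5000.
Reference: AP of size 6 gives K = 11/6 ≈ 1.8333; a fully generic set of size 6 gives K ≈ 3.5000.

|A| = 6, |A + A| = 15, K = 15/6 = 5/2.


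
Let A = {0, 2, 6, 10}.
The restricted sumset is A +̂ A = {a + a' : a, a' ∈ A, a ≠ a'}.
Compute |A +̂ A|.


Restricted sumset: A +̂ A = {a + a' : a ∈ A, a' ∈ A, a ≠ a'}.
Equivalently, take A + A and drop any sum 2a that is achievable ONLY as a + a for a ∈ A (i.e. sums representable only with equal summands).
Enumerate pairs (a, a') with a < a' (symmetric, so each unordered pair gives one sum; this covers all a ≠ a'):
  0 + 2 = 2
  0 + 6 = 6
  0 + 10 = 10
  2 + 6 = 8
  2 + 10 = 12
  6 + 10 = 16
Collected distinct sums: {2, 6, 8, 10, 12, 16}
|A +̂ A| = 6
(Reference bound: |A +̂ A| ≥ 2|A| - 3 for |A| ≥ 2, with |A| = 4 giving ≥ 5.)

|A +̂ A| = 6


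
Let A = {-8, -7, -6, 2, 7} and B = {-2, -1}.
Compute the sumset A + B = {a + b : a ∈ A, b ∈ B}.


A + B = {a + b : a ∈ A, b ∈ B}.
Enumerate all |A|·|B| = 5·2 = 10 pairs (a, b) and collect distinct sums.
a = -8: -8+-2=-10, -8+-1=-9
a = -7: -7+-2=-9, -7+-1=-8
a = -6: -6+-2=-8, -6+-1=-7
a = 2: 2+-2=0, 2+-1=1
a = 7: 7+-2=5, 7+-1=6
Collecting distinct sums: A + B = {-10, -9, -8, -7, 0, 1, 5, 6}
|A + B| = 8

A + B = {-10, -9, -8, -7, 0, 1, 5, 6}


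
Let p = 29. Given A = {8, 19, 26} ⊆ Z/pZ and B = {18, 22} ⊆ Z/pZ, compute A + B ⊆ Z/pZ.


Work in Z/29Z: reduce every sum a + b modulo 29.
Enumerate all 6 pairs:
a = 8: 8+18=26, 8+22=1
a = 19: 19+18=8, 19+22=12
a = 26: 26+18=15, 26+22=19
Distinct residues collected: {1, 8, 12, 15, 19, 26}
|A + B| = 6 (out of 29 total residues).

A + B = {1, 8, 12, 15, 19, 26}


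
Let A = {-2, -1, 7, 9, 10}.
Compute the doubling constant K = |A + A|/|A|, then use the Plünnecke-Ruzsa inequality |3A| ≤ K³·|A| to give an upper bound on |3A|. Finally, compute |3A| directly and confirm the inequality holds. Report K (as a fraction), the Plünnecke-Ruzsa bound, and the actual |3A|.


|A| = 5.
Step 1: Compute A + A by enumerating all 25 pairs.
A + A = {-4, -3, -2, 5, 6, 7, 8, 9, 14, 16, 17, 18, 19, 20}, so |A + A| = 14.
Step 2: Doubling constant K = |A + A|/|A| = 14/5 = 14/5 ≈ 2.8000.
Step 3: Plünnecke-Ruzsa gives |3A| ≤ K³·|A| = (2.8000)³ · 5 ≈ 109.7600.
Step 4: Compute 3A = A + A + A directly by enumerating all triples (a,b,c) ∈ A³; |3A| = 27.
Step 5: Check 27 ≤ 109.7600? Yes ✓.

K = 14/5, Plünnecke-Ruzsa bound K³|A| ≈ 109.7600, |3A| = 27, inequality holds.


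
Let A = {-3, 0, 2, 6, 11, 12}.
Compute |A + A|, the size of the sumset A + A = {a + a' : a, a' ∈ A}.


A + A = {a + a' : a, a' ∈ A}; |A| = 6.
General bounds: 2|A| - 1 ≤ |A + A| ≤ |A|(|A|+1)/2, i.e. 11 ≤ |A + A| ≤ 21.
Lower bound 2|A|-1 is attained iff A is an arithmetic progression.
Enumerate sums a + a' for a ≤ a' (symmetric, so this suffices):
a = -3: -3+-3=-6, -3+0=-3, -3+2=-1, -3+6=3, -3+11=8, -3+12=9
a = 0: 0+0=0, 0+2=2, 0+6=6, 0+11=11, 0+12=12
a = 2: 2+2=4, 2+6=8, 2+11=13, 2+12=14
a = 6: 6+6=12, 6+11=17, 6+12=18
a = 11: 11+11=22, 11+12=23
a = 12: 12+12=24
Distinct sums: {-6, -3, -1, 0, 2, 3, 4, 6, 8, 9, 11, 12, 13, 14, 17, 18, 22, 23, 24}
|A + A| = 19

|A + A| = 19


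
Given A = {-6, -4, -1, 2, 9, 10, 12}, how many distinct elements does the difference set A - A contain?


A - A = {a - a' : a, a' ∈ A}; |A| = 7.
Bounds: 2|A|-1 ≤ |A - A| ≤ |A|² - |A| + 1, i.e. 13 ≤ |A - A| ≤ 43.
Note: 0 ∈ A - A always (from a - a). The set is symmetric: if d ∈ A - A then -d ∈ A - A.
Enumerate nonzero differences d = a - a' with a > a' (then include -d):
Positive differences: {1, 2, 3, 5, 6, 7, 8, 10, 11, 13, 14, 15, 16, 18}
Full difference set: {0} ∪ (positive diffs) ∪ (negative diffs).
|A - A| = 1 + 2·14 = 29 (matches direct enumeration: 29).

|A - A| = 29


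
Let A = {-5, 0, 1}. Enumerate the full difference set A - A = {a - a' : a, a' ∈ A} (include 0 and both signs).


A - A = {a - a' : a, a' ∈ A}.
Compute a - a' for each ordered pair (a, a'):
a = -5: -5--5=0, -5-0=-5, -5-1=-6
a = 0: 0--5=5, 0-0=0, 0-1=-1
a = 1: 1--5=6, 1-0=1, 1-1=0
Collecting distinct values (and noting 0 appears from a-a):
A - A = {-6, -5, -1, 0, 1, 5, 6}
|A - A| = 7

A - A = {-6, -5, -1, 0, 1, 5, 6}


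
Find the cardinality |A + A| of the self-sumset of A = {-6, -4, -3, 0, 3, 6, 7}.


A + A = {a + a' : a, a' ∈ A}; |A| = 7.
General bounds: 2|A| - 1 ≤ |A + A| ≤ |A|(|A|+1)/2, i.e. 13 ≤ |A + A| ≤ 28.
Lower bound 2|A|-1 is attained iff A is an arithmetic progression.
Enumerate sums a + a' for a ≤ a' (symmetric, so this suffices):
a = -6: -6+-6=-12, -6+-4=-10, -6+-3=-9, -6+0=-6, -6+3=-3, -6+6=0, -6+7=1
a = -4: -4+-4=-8, -4+-3=-7, -4+0=-4, -4+3=-1, -4+6=2, -4+7=3
a = -3: -3+-3=-6, -3+0=-3, -3+3=0, -3+6=3, -3+7=4
a = 0: 0+0=0, 0+3=3, 0+6=6, 0+7=7
a = 3: 3+3=6, 3+6=9, 3+7=10
a = 6: 6+6=12, 6+7=13
a = 7: 7+7=14
Distinct sums: {-12, -10, -9, -8, -7, -6, -4, -3, -1, 0, 1, 2, 3, 4, 6, 7, 9, 10, 12, 13, 14}
|A + A| = 21

|A + A| = 21


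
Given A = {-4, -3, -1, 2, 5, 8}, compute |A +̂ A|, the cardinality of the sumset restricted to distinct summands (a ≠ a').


Restricted sumset: A +̂ A = {a + a' : a ∈ A, a' ∈ A, a ≠ a'}.
Equivalently, take A + A and drop any sum 2a that is achievable ONLY as a + a for a ∈ A (i.e. sums representable only with equal summands).
Enumerate pairs (a, a') with a < a' (symmetric, so each unordered pair gives one sum; this covers all a ≠ a'):
  -4 + -3 = -7
  -4 + -1 = -5
  -4 + 2 = -2
  -4 + 5 = 1
  -4 + 8 = 4
  -3 + -1 = -4
  -3 + 2 = -1
  -3 + 5 = 2
  -3 + 8 = 5
  -1 + 2 = 1
  -1 + 5 = 4
  -1 + 8 = 7
  2 + 5 = 7
  2 + 8 = 10
  5 + 8 = 13
Collected distinct sums: {-7, -5, -4, -2, -1, 1, 2, 4, 5, 7, 10, 13}
|A +̂ A| = 12
(Reference bound: |A +̂ A| ≥ 2|A| - 3 for |A| ≥ 2, with |A| = 6 giving ≥ 9.)

|A +̂ A| = 12


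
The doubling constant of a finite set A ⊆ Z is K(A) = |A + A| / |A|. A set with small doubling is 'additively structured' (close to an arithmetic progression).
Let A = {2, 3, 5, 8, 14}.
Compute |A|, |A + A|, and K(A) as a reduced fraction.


|A| = 5.
Compute A + A by enumerating all 25 pairs.
A + A = {4, 5, 6, 7, 8, 10, 11, 13, 16, 17, 19, 22, 28}, so |A + A| = 13.
K = |A + A| / |A| = 13/5 (already in lowest terms) ≈ 2.6000.
Reference: AP of size 5 gives K = 9/5 ≈ 1.8000; a fully generic set of size 5 gives K ≈ 3.0000.

|A| = 5, |A + A| = 13, K = 13/5.


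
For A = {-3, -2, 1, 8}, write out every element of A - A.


A - A = {a - a' : a, a' ∈ A}.
Compute a - a' for each ordered pair (a, a'):
a = -3: -3--3=0, -3--2=-1, -3-1=-4, -3-8=-11
a = -2: -2--3=1, -2--2=0, -2-1=-3, -2-8=-10
a = 1: 1--3=4, 1--2=3, 1-1=0, 1-8=-7
a = 8: 8--3=11, 8--2=10, 8-1=7, 8-8=0
Collecting distinct values (and noting 0 appears from a-a):
A - A = {-11, -10, -7, -4, -3, -1, 0, 1, 3, 4, 7, 10, 11}
|A - A| = 13

A - A = {-11, -10, -7, -4, -3, -1, 0, 1, 3, 4, 7, 10, 11}


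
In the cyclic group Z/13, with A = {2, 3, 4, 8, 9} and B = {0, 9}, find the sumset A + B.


Work in Z/13Z: reduce every sum a + b modulo 13.
Enumerate all 10 pairs:
a = 2: 2+0=2, 2+9=11
a = 3: 3+0=3, 3+9=12
a = 4: 4+0=4, 4+9=0
a = 8: 8+0=8, 8+9=4
a = 9: 9+0=9, 9+9=5
Distinct residues collected: {0, 2, 3, 4, 5, 8, 9, 11, 12}
|A + B| = 9 (out of 13 total residues).

A + B = {0, 2, 3, 4, 5, 8, 9, 11, 12}


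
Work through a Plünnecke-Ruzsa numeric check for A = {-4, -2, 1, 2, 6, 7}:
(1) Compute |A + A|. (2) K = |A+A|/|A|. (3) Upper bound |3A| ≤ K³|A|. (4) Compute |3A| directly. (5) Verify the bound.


|A| = 6.
Step 1: Compute A + A by enumerating all 36 pairs.
A + A = {-8, -6, -4, -3, -2, -1, 0, 2, 3, 4, 5, 7, 8, 9, 12, 13, 14}, so |A + A| = 17.
Step 2: Doubling constant K = |A + A|/|A| = 17/6 = 17/6 ≈ 2.8333.
Step 3: Plünnecke-Ruzsa gives |3A| ≤ K³·|A| = (2.8333)³ · 6 ≈ 136.4722.
Step 4: Compute 3A = A + A + A directly by enumerating all triples (a,b,c) ∈ A³; |3A| = 31.
Step 5: Check 31 ≤ 136.4722? Yes ✓.

K = 17/6, Plünnecke-Ruzsa bound K³|A| ≈ 136.4722, |3A| = 31, inequality holds.


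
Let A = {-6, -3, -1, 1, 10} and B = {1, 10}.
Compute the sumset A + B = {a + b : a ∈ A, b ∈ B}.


A + B = {a + b : a ∈ A, b ∈ B}.
Enumerate all |A|·|B| = 5·2 = 10 pairs (a, b) and collect distinct sums.
a = -6: -6+1=-5, -6+10=4
a = -3: -3+1=-2, -3+10=7
a = -1: -1+1=0, -1+10=9
a = 1: 1+1=2, 1+10=11
a = 10: 10+1=11, 10+10=20
Collecting distinct sums: A + B = {-5, -2, 0, 2, 4, 7, 9, 11, 20}
|A + B| = 9

A + B = {-5, -2, 0, 2, 4, 7, 9, 11, 20}


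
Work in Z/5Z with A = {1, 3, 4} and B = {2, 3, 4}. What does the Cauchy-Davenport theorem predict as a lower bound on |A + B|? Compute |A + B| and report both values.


Cauchy-Davenport: |A + B| ≥ min(p, |A| + |B| - 1) for A, B nonempty in Z/pZ.
|A| = 3, |B| = 3, p = 5.
CD lower bound = min(5, 3 + 3 - 1) = min(5, 5) = 5.
Compute A + B mod 5 directly:
a = 1: 1+2=3, 1+3=4, 1+4=0
a = 3: 3+2=0, 3+3=1, 3+4=2
a = 4: 4+2=1, 4+3=2, 4+4=3
A + B = {0, 1, 2, 3, 4}, so |A + B| = 5.
Verify: 5 ≥ 5? Yes ✓.

CD lower bound = 5, actual |A + B| = 5.


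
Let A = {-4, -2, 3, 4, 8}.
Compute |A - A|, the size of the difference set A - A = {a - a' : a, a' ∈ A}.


A - A = {a - a' : a, a' ∈ A}; |A| = 5.
Bounds: 2|A|-1 ≤ |A - A| ≤ |A|² - |A| + 1, i.e. 9 ≤ |A - A| ≤ 21.
Note: 0 ∈ A - A always (from a - a). The set is symmetric: if d ∈ A - A then -d ∈ A - A.
Enumerate nonzero differences d = a - a' with a > a' (then include -d):
Positive differences: {1, 2, 4, 5, 6, 7, 8, 10, 12}
Full difference set: {0} ∪ (positive diffs) ∪ (negative diffs).
|A - A| = 1 + 2·9 = 19 (matches direct enumeration: 19).

|A - A| = 19


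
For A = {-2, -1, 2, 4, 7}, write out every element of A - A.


A - A = {a - a' : a, a' ∈ A}.
Compute a - a' for each ordered pair (a, a'):
a = -2: -2--2=0, -2--1=-1, -2-2=-4, -2-4=-6, -2-7=-9
a = -1: -1--2=1, -1--1=0, -1-2=-3, -1-4=-5, -1-7=-8
a = 2: 2--2=4, 2--1=3, 2-2=0, 2-4=-2, 2-7=-5
a = 4: 4--2=6, 4--1=5, 4-2=2, 4-4=0, 4-7=-3
a = 7: 7--2=9, 7--1=8, 7-2=5, 7-4=3, 7-7=0
Collecting distinct values (and noting 0 appears from a-a):
A - A = {-9, -8, -6, -5, -4, -3, -2, -1, 0, 1, 2, 3, 4, 5, 6, 8, 9}
|A - A| = 17

A - A = {-9, -8, -6, -5, -4, -3, -2, -1, 0, 1, 2, 3, 4, 5, 6, 8, 9}


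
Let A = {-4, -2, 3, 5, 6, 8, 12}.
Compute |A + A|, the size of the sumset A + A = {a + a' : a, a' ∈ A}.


A + A = {a + a' : a, a' ∈ A}; |A| = 7.
General bounds: 2|A| - 1 ≤ |A + A| ≤ |A|(|A|+1)/2, i.e. 13 ≤ |A + A| ≤ 28.
Lower bound 2|A|-1 is attained iff A is an arithmetic progression.
Enumerate sums a + a' for a ≤ a' (symmetric, so this suffices):
a = -4: -4+-4=-8, -4+-2=-6, -4+3=-1, -4+5=1, -4+6=2, -4+8=4, -4+12=8
a = -2: -2+-2=-4, -2+3=1, -2+5=3, -2+6=4, -2+8=6, -2+12=10
a = 3: 3+3=6, 3+5=8, 3+6=9, 3+8=11, 3+12=15
a = 5: 5+5=10, 5+6=11, 5+8=13, 5+12=17
a = 6: 6+6=12, 6+8=14, 6+12=18
a = 8: 8+8=16, 8+12=20
a = 12: 12+12=24
Distinct sums: {-8, -6, -4, -1, 1, 2, 3, 4, 6, 8, 9, 10, 11, 12, 13, 14, 15, 16, 17, 18, 20, 24}
|A + A| = 22

|A + A| = 22


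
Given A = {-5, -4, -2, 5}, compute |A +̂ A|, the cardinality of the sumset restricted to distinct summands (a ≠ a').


Restricted sumset: A +̂ A = {a + a' : a ∈ A, a' ∈ A, a ≠ a'}.
Equivalently, take A + A and drop any sum 2a that is achievable ONLY as a + a for a ∈ A (i.e. sums representable only with equal summands).
Enumerate pairs (a, a') with a < a' (symmetric, so each unordered pair gives one sum; this covers all a ≠ a'):
  -5 + -4 = -9
  -5 + -2 = -7
  -5 + 5 = 0
  -4 + -2 = -6
  -4 + 5 = 1
  -2 + 5 = 3
Collected distinct sums: {-9, -7, -6, 0, 1, 3}
|A +̂ A| = 6
(Reference bound: |A +̂ A| ≥ 2|A| - 3 for |A| ≥ 2, with |A| = 4 giving ≥ 5.)

|A +̂ A| = 6


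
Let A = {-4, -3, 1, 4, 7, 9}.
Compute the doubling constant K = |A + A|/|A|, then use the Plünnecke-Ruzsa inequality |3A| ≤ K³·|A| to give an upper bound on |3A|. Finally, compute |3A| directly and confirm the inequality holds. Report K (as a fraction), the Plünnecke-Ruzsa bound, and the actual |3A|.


|A| = 6.
Step 1: Compute A + A by enumerating all 36 pairs.
A + A = {-8, -7, -6, -3, -2, 0, 1, 2, 3, 4, 5, 6, 8, 10, 11, 13, 14, 16, 18}, so |A + A| = 19.
Step 2: Doubling constant K = |A + A|/|A| = 19/6 = 19/6 ≈ 3.1667.
Step 3: Plünnecke-Ruzsa gives |3A| ≤ K³·|A| = (3.1667)³ · 6 ≈ 190.5278.
Step 4: Compute 3A = A + A + A directly by enumerating all triples (a,b,c) ∈ A³; |3A| = 36.
Step 5: Check 36 ≤ 190.5278? Yes ✓.

K = 19/6, Plünnecke-Ruzsa bound K³|A| ≈ 190.5278, |3A| = 36, inequality holds.


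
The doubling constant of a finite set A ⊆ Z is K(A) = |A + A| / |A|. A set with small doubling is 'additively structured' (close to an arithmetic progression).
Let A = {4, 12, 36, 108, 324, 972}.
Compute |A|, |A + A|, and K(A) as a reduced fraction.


|A| = 6.
Compute A + A by enumerating all 36 pairs.
A + A = {8, 16, 24, 40, 48, 72, 112, 120, 144, 216, 328, 336, 360, 432, 648, 976, 984, 1008, 1080, 1296, 1944}, so |A + A| = 21.
K = |A + A| / |A| = 21/6 = 7/2 ≈ 3.5000.
Reference: AP of size 6 gives K = 11/6 ≈ 1.8333; a fully generic set of size 6 gives K ≈ 3.5000.

|A| = 6, |A + A| = 21, K = 21/6 = 7/2.


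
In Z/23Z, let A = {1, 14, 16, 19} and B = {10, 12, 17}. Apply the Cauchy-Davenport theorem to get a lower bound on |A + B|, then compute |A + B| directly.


Cauchy-Davenport: |A + B| ≥ min(p, |A| + |B| - 1) for A, B nonempty in Z/pZ.
|A| = 4, |B| = 3, p = 23.
CD lower bound = min(23, 4 + 3 - 1) = min(23, 6) = 6.
Compute A + B mod 23 directly:
a = 1: 1+10=11, 1+12=13, 1+17=18
a = 14: 14+10=1, 14+12=3, 14+17=8
a = 16: 16+10=3, 16+12=5, 16+17=10
a = 19: 19+10=6, 19+12=8, 19+17=13
A + B = {1, 3, 5, 6, 8, 10, 11, 13, 18}, so |A + B| = 9.
Verify: 9 ≥ 6? Yes ✓.

CD lower bound = 6, actual |A + B| = 9.


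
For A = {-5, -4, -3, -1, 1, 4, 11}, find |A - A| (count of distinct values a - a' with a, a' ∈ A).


A - A = {a - a' : a, a' ∈ A}; |A| = 7.
Bounds: 2|A|-1 ≤ |A - A| ≤ |A|² - |A| + 1, i.e. 13 ≤ |A - A| ≤ 43.
Note: 0 ∈ A - A always (from a - a). The set is symmetric: if d ∈ A - A then -d ∈ A - A.
Enumerate nonzero differences d = a - a' with a > a' (then include -d):
Positive differences: {1, 2, 3, 4, 5, 6, 7, 8, 9, 10, 12, 14, 15, 16}
Full difference set: {0} ∪ (positive diffs) ∪ (negative diffs).
|A - A| = 1 + 2·14 = 29 (matches direct enumeration: 29).

|A - A| = 29


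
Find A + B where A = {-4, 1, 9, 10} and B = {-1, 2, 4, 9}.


A + B = {a + b : a ∈ A, b ∈ B}.
Enumerate all |A|·|B| = 4·4 = 16 pairs (a, b) and collect distinct sums.
a = -4: -4+-1=-5, -4+2=-2, -4+4=0, -4+9=5
a = 1: 1+-1=0, 1+2=3, 1+4=5, 1+9=10
a = 9: 9+-1=8, 9+2=11, 9+4=13, 9+9=18
a = 10: 10+-1=9, 10+2=12, 10+4=14, 10+9=19
Collecting distinct sums: A + B = {-5, -2, 0, 3, 5, 8, 9, 10, 11, 12, 13, 14, 18, 19}
|A + B| = 14

A + B = {-5, -2, 0, 3, 5, 8, 9, 10, 11, 12, 13, 14, 18, 19}


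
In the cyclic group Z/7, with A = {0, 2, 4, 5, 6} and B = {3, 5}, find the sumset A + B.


Work in Z/7Z: reduce every sum a + b modulo 7.
Enumerate all 10 pairs:
a = 0: 0+3=3, 0+5=5
a = 2: 2+3=5, 2+5=0
a = 4: 4+3=0, 4+5=2
a = 5: 5+3=1, 5+5=3
a = 6: 6+3=2, 6+5=4
Distinct residues collected: {0, 1, 2, 3, 4, 5}
|A + B| = 6 (out of 7 total residues).

A + B = {0, 1, 2, 3, 4, 5}


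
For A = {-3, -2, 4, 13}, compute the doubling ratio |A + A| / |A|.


|A| = 4.
Compute A + A by enumerating all 16 pairs.
A + A = {-6, -5, -4, 1, 2, 8, 10, 11, 17, 26}, so |A + A| = 10.
K = |A + A| / |A| = 10/4 = 5/2 ≈ 2.5000.
Reference: AP of size 4 gives K = 7/4 ≈ 1.7500; a fully generic set of size 4 gives K ≈ 2.5000.

|A| = 4, |A + A| = 10, K = 10/4 = 5/2.


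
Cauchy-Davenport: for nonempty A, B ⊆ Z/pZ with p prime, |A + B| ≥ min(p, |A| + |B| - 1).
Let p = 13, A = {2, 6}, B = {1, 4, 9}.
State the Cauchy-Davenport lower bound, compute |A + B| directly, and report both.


Cauchy-Davenport: |A + B| ≥ min(p, |A| + |B| - 1) for A, B nonempty in Z/pZ.
|A| = 2, |B| = 3, p = 13.
CD lower bound = min(13, 2 + 3 - 1) = min(13, 4) = 4.
Compute A + B mod 13 directly:
a = 2: 2+1=3, 2+4=6, 2+9=11
a = 6: 6+1=7, 6+4=10, 6+9=2
A + B = {2, 3, 6, 7, 10, 11}, so |A + B| = 6.
Verify: 6 ≥ 4? Yes ✓.

CD lower bound = 4, actual |A + B| = 6.


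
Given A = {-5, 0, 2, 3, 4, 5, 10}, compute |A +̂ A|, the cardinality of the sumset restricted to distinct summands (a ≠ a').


Restricted sumset: A +̂ A = {a + a' : a ∈ A, a' ∈ A, a ≠ a'}.
Equivalently, take A + A and drop any sum 2a that is achievable ONLY as a + a for a ∈ A (i.e. sums representable only with equal summands).
Enumerate pairs (a, a') with a < a' (symmetric, so each unordered pair gives one sum; this covers all a ≠ a'):
  -5 + 0 = -5
  -5 + 2 = -3
  -5 + 3 = -2
  -5 + 4 = -1
  -5 + 5 = 0
  -5 + 10 = 5
  0 + 2 = 2
  0 + 3 = 3
  0 + 4 = 4
  0 + 5 = 5
  0 + 10 = 10
  2 + 3 = 5
  2 + 4 = 6
  2 + 5 = 7
  2 + 10 = 12
  3 + 4 = 7
  3 + 5 = 8
  3 + 10 = 13
  4 + 5 = 9
  4 + 10 = 14
  5 + 10 = 15
Collected distinct sums: {-5, -3, -2, -1, 0, 2, 3, 4, 5, 6, 7, 8, 9, 10, 12, 13, 14, 15}
|A +̂ A| = 18
(Reference bound: |A +̂ A| ≥ 2|A| - 3 for |A| ≥ 2, with |A| = 7 giving ≥ 11.)

|A +̂ A| = 18


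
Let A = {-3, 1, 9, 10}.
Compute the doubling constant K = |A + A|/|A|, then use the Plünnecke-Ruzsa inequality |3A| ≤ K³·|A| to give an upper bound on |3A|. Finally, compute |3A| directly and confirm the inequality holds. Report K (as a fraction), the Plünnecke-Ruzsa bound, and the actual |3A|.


|A| = 4.
Step 1: Compute A + A by enumerating all 16 pairs.
A + A = {-6, -2, 2, 6, 7, 10, 11, 18, 19, 20}, so |A + A| = 10.
Step 2: Doubling constant K = |A + A|/|A| = 10/4 = 10/4 ≈ 2.5000.
Step 3: Plünnecke-Ruzsa gives |3A| ≤ K³·|A| = (2.5000)³ · 4 ≈ 62.5000.
Step 4: Compute 3A = A + A + A directly by enumerating all triples (a,b,c) ∈ A³; |3A| = 19.
Step 5: Check 19 ≤ 62.5000? Yes ✓.

K = 10/4, Plünnecke-Ruzsa bound K³|A| ≈ 62.5000, |3A| = 19, inequality holds.


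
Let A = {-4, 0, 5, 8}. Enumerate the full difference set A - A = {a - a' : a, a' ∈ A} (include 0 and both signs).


A - A = {a - a' : a, a' ∈ A}.
Compute a - a' for each ordered pair (a, a'):
a = -4: -4--4=0, -4-0=-4, -4-5=-9, -4-8=-12
a = 0: 0--4=4, 0-0=0, 0-5=-5, 0-8=-8
a = 5: 5--4=9, 5-0=5, 5-5=0, 5-8=-3
a = 8: 8--4=12, 8-0=8, 8-5=3, 8-8=0
Collecting distinct values (and noting 0 appears from a-a):
A - A = {-12, -9, -8, -5, -4, -3, 0, 3, 4, 5, 8, 9, 12}
|A - A| = 13

A - A = {-12, -9, -8, -5, -4, -3, 0, 3, 4, 5, 8, 9, 12}


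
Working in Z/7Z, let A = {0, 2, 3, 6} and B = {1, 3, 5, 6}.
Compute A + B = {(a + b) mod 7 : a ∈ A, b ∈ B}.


Work in Z/7Z: reduce every sum a + b modulo 7.
Enumerate all 16 pairs:
a = 0: 0+1=1, 0+3=3, 0+5=5, 0+6=6
a = 2: 2+1=3, 2+3=5, 2+5=0, 2+6=1
a = 3: 3+1=4, 3+3=6, 3+5=1, 3+6=2
a = 6: 6+1=0, 6+3=2, 6+5=4, 6+6=5
Distinct residues collected: {0, 1, 2, 3, 4, 5, 6}
|A + B| = 7 (out of 7 total residues).

A + B = {0, 1, 2, 3, 4, 5, 6}


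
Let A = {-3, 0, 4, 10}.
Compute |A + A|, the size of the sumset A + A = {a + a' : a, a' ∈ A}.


A + A = {a + a' : a, a' ∈ A}; |A| = 4.
General bounds: 2|A| - 1 ≤ |A + A| ≤ |A|(|A|+1)/2, i.e. 7 ≤ |A + A| ≤ 10.
Lower bound 2|A|-1 is attained iff A is an arithmetic progression.
Enumerate sums a + a' for a ≤ a' (symmetric, so this suffices):
a = -3: -3+-3=-6, -3+0=-3, -3+4=1, -3+10=7
a = 0: 0+0=0, 0+4=4, 0+10=10
a = 4: 4+4=8, 4+10=14
a = 10: 10+10=20
Distinct sums: {-6, -3, 0, 1, 4, 7, 8, 10, 14, 20}
|A + A| = 10

|A + A| = 10


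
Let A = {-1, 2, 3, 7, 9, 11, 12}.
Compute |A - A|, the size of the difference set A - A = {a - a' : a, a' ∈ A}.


A - A = {a - a' : a, a' ∈ A}; |A| = 7.
Bounds: 2|A|-1 ≤ |A - A| ≤ |A|² - |A| + 1, i.e. 13 ≤ |A - A| ≤ 43.
Note: 0 ∈ A - A always (from a - a). The set is symmetric: if d ∈ A - A then -d ∈ A - A.
Enumerate nonzero differences d = a - a' with a > a' (then include -d):
Positive differences: {1, 2, 3, 4, 5, 6, 7, 8, 9, 10, 12, 13}
Full difference set: {0} ∪ (positive diffs) ∪ (negative diffs).
|A - A| = 1 + 2·12 = 25 (matches direct enumeration: 25).

|A - A| = 25


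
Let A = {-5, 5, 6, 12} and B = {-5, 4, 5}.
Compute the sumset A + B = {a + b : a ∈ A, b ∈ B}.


A + B = {a + b : a ∈ A, b ∈ B}.
Enumerate all |A|·|B| = 4·3 = 12 pairs (a, b) and collect distinct sums.
a = -5: -5+-5=-10, -5+4=-1, -5+5=0
a = 5: 5+-5=0, 5+4=9, 5+5=10
a = 6: 6+-5=1, 6+4=10, 6+5=11
a = 12: 12+-5=7, 12+4=16, 12+5=17
Collecting distinct sums: A + B = {-10, -1, 0, 1, 7, 9, 10, 11, 16, 17}
|A + B| = 10

A + B = {-10, -1, 0, 1, 7, 9, 10, 11, 16, 17}


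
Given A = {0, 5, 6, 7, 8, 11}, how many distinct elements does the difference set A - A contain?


A - A = {a - a' : a, a' ∈ A}; |A| = 6.
Bounds: 2|A|-1 ≤ |A - A| ≤ |A|² - |A| + 1, i.e. 11 ≤ |A - A| ≤ 31.
Note: 0 ∈ A - A always (from a - a). The set is symmetric: if d ∈ A - A then -d ∈ A - A.
Enumerate nonzero differences d = a - a' with a > a' (then include -d):
Positive differences: {1, 2, 3, 4, 5, 6, 7, 8, 11}
Full difference set: {0} ∪ (positive diffs) ∪ (negative diffs).
|A - A| = 1 + 2·9 = 19 (matches direct enumeration: 19).

|A - A| = 19


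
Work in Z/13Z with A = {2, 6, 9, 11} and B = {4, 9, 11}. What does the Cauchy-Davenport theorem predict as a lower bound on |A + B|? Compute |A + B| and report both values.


Cauchy-Davenport: |A + B| ≥ min(p, |A| + |B| - 1) for A, B nonempty in Z/pZ.
|A| = 4, |B| = 3, p = 13.
CD lower bound = min(13, 4 + 3 - 1) = min(13, 6) = 6.
Compute A + B mod 13 directly:
a = 2: 2+4=6, 2+9=11, 2+11=0
a = 6: 6+4=10, 6+9=2, 6+11=4
a = 9: 9+4=0, 9+9=5, 9+11=7
a = 11: 11+4=2, 11+9=7, 11+11=9
A + B = {0, 2, 4, 5, 6, 7, 9, 10, 11}, so |A + B| = 9.
Verify: 9 ≥ 6? Yes ✓.

CD lower bound = 6, actual |A + B| = 9.


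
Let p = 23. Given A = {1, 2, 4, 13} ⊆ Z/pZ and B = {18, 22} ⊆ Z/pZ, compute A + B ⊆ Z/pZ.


Work in Z/23Z: reduce every sum a + b modulo 23.
Enumerate all 8 pairs:
a = 1: 1+18=19, 1+22=0
a = 2: 2+18=20, 2+22=1
a = 4: 4+18=22, 4+22=3
a = 13: 13+18=8, 13+22=12
Distinct residues collected: {0, 1, 3, 8, 12, 19, 20, 22}
|A + B| = 8 (out of 23 total residues).

A + B = {0, 1, 3, 8, 12, 19, 20, 22}


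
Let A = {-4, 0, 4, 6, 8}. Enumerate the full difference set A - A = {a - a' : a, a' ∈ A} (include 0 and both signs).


A - A = {a - a' : a, a' ∈ A}.
Compute a - a' for each ordered pair (a, a'):
a = -4: -4--4=0, -4-0=-4, -4-4=-8, -4-6=-10, -4-8=-12
a = 0: 0--4=4, 0-0=0, 0-4=-4, 0-6=-6, 0-8=-8
a = 4: 4--4=8, 4-0=4, 4-4=0, 4-6=-2, 4-8=-4
a = 6: 6--4=10, 6-0=6, 6-4=2, 6-6=0, 6-8=-2
a = 8: 8--4=12, 8-0=8, 8-4=4, 8-6=2, 8-8=0
Collecting distinct values (and noting 0 appears from a-a):
A - A = {-12, -10, -8, -6, -4, -2, 0, 2, 4, 6, 8, 10, 12}
|A - A| = 13

A - A = {-12, -10, -8, -6, -4, -2, 0, 2, 4, 6, 8, 10, 12}


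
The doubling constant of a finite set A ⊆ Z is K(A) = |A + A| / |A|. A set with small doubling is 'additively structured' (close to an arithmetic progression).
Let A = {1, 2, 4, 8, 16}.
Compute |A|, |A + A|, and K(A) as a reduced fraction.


|A| = 5.
Compute A + A by enumerating all 25 pairs.
A + A = {2, 3, 4, 5, 6, 8, 9, 10, 12, 16, 17, 18, 20, 24, 32}, so |A + A| = 15.
K = |A + A| / |A| = 15/5 = 3/1 ≈ 3.0000.
Reference: AP of size 5 gives K = 9/5 ≈ 1.8000; a fully generic set of size 5 gives K ≈ 3.0000.

|A| = 5, |A + A| = 15, K = 15/5 = 3/1.


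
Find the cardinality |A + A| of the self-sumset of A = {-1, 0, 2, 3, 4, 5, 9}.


A + A = {a + a' : a, a' ∈ A}; |A| = 7.
General bounds: 2|A| - 1 ≤ |A + A| ≤ |A|(|A|+1)/2, i.e. 13 ≤ |A + A| ≤ 28.
Lower bound 2|A|-1 is attained iff A is an arithmetic progression.
Enumerate sums a + a' for a ≤ a' (symmetric, so this suffices):
a = -1: -1+-1=-2, -1+0=-1, -1+2=1, -1+3=2, -1+4=3, -1+5=4, -1+9=8
a = 0: 0+0=0, 0+2=2, 0+3=3, 0+4=4, 0+5=5, 0+9=9
a = 2: 2+2=4, 2+3=5, 2+4=6, 2+5=7, 2+9=11
a = 3: 3+3=6, 3+4=7, 3+5=8, 3+9=12
a = 4: 4+4=8, 4+5=9, 4+9=13
a = 5: 5+5=10, 5+9=14
a = 9: 9+9=18
Distinct sums: {-2, -1, 0, 1, 2, 3, 4, 5, 6, 7, 8, 9, 10, 11, 12, 13, 14, 18}
|A + A| = 18

|A + A| = 18


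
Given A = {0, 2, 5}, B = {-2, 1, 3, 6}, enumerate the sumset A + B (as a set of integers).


A + B = {a + b : a ∈ A, b ∈ B}.
Enumerate all |A|·|B| = 3·4 = 12 pairs (a, b) and collect distinct sums.
a = 0: 0+-2=-2, 0+1=1, 0+3=3, 0+6=6
a = 2: 2+-2=0, 2+1=3, 2+3=5, 2+6=8
a = 5: 5+-2=3, 5+1=6, 5+3=8, 5+6=11
Collecting distinct sums: A + B = {-2, 0, 1, 3, 5, 6, 8, 11}
|A + B| = 8

A + B = {-2, 0, 1, 3, 5, 6, 8, 11}


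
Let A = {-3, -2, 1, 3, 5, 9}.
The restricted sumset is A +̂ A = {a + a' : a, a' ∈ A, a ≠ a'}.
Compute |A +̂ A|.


Restricted sumset: A +̂ A = {a + a' : a ∈ A, a' ∈ A, a ≠ a'}.
Equivalently, take A + A and drop any sum 2a that is achievable ONLY as a + a for a ∈ A (i.e. sums representable only with equal summands).
Enumerate pairs (a, a') with a < a' (symmetric, so each unordered pair gives one sum; this covers all a ≠ a'):
  -3 + -2 = -5
  -3 + 1 = -2
  -3 + 3 = 0
  -3 + 5 = 2
  -3 + 9 = 6
  -2 + 1 = -1
  -2 + 3 = 1
  -2 + 5 = 3
  -2 + 9 = 7
  1 + 3 = 4
  1 + 5 = 6
  1 + 9 = 10
  3 + 5 = 8
  3 + 9 = 12
  5 + 9 = 14
Collected distinct sums: {-5, -2, -1, 0, 1, 2, 3, 4, 6, 7, 8, 10, 12, 14}
|A +̂ A| = 14
(Reference bound: |A +̂ A| ≥ 2|A| - 3 for |A| ≥ 2, with |A| = 6 giving ≥ 9.)

|A +̂ A| = 14


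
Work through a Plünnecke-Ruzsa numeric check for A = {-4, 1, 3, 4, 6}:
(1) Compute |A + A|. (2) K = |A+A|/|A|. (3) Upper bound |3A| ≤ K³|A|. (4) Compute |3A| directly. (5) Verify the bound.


|A| = 5.
Step 1: Compute A + A by enumerating all 25 pairs.
A + A = {-8, -3, -1, 0, 2, 4, 5, 6, 7, 8, 9, 10, 12}, so |A + A| = 13.
Step 2: Doubling constant K = |A + A|/|A| = 13/5 = 13/5 ≈ 2.6000.
Step 3: Plünnecke-Ruzsa gives |3A| ≤ K³·|A| = (2.6000)³ · 5 ≈ 87.8800.
Step 4: Compute 3A = A + A + A directly by enumerating all triples (a,b,c) ∈ A³; |3A| = 23.
Step 5: Check 23 ≤ 87.8800? Yes ✓.

K = 13/5, Plünnecke-Ruzsa bound K³|A| ≈ 87.8800, |3A| = 23, inequality holds.


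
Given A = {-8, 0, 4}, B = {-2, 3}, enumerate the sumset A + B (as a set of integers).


A + B = {a + b : a ∈ A, b ∈ B}.
Enumerate all |A|·|B| = 3·2 = 6 pairs (a, b) and collect distinct sums.
a = -8: -8+-2=-10, -8+3=-5
a = 0: 0+-2=-2, 0+3=3
a = 4: 4+-2=2, 4+3=7
Collecting distinct sums: A + B = {-10, -5, -2, 2, 3, 7}
|A + B| = 6

A + B = {-10, -5, -2, 2, 3, 7}


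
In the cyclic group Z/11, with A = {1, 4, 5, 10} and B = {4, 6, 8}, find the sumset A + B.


Work in Z/11Z: reduce every sum a + b modulo 11.
Enumerate all 12 pairs:
a = 1: 1+4=5, 1+6=7, 1+8=9
a = 4: 4+4=8, 4+6=10, 4+8=1
a = 5: 5+4=9, 5+6=0, 5+8=2
a = 10: 10+4=3, 10+6=5, 10+8=7
Distinct residues collected: {0, 1, 2, 3, 5, 7, 8, 9, 10}
|A + B| = 9 (out of 11 total residues).

A + B = {0, 1, 2, 3, 5, 7, 8, 9, 10}


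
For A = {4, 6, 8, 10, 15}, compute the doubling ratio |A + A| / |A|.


|A| = 5.
Compute A + A by enumerating all 25 pairs.
A + A = {8, 10, 12, 14, 16, 18, 19, 20, 21, 23, 25, 30}, so |A + A| = 12.
K = |A + A| / |A| = 12/5 (already in lowest terms) ≈ 2.4000.
Reference: AP of size 5 gives K = 9/5 ≈ 1.8000; a fully generic set of size 5 gives K ≈ 3.0000.

|A| = 5, |A + A| = 12, K = 12/5.


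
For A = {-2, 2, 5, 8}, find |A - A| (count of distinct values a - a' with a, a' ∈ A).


A - A = {a - a' : a, a' ∈ A}; |A| = 4.
Bounds: 2|A|-1 ≤ |A - A| ≤ |A|² - |A| + 1, i.e. 7 ≤ |A - A| ≤ 13.
Note: 0 ∈ A - A always (from a - a). The set is symmetric: if d ∈ A - A then -d ∈ A - A.
Enumerate nonzero differences d = a - a' with a > a' (then include -d):
Positive differences: {3, 4, 6, 7, 10}
Full difference set: {0} ∪ (positive diffs) ∪ (negative diffs).
|A - A| = 1 + 2·5 = 11 (matches direct enumeration: 11).

|A - A| = 11


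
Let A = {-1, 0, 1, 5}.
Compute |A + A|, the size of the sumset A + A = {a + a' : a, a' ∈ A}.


A + A = {a + a' : a, a' ∈ A}; |A| = 4.
General bounds: 2|A| - 1 ≤ |A + A| ≤ |A|(|A|+1)/2, i.e. 7 ≤ |A + A| ≤ 10.
Lower bound 2|A|-1 is attained iff A is an arithmetic progression.
Enumerate sums a + a' for a ≤ a' (symmetric, so this suffices):
a = -1: -1+-1=-2, -1+0=-1, -1+1=0, -1+5=4
a = 0: 0+0=0, 0+1=1, 0+5=5
a = 1: 1+1=2, 1+5=6
a = 5: 5+5=10
Distinct sums: {-2, -1, 0, 1, 2, 4, 5, 6, 10}
|A + A| = 9

|A + A| = 9


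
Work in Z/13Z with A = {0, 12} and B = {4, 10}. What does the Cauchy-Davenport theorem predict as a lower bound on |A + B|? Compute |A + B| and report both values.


Cauchy-Davenport: |A + B| ≥ min(p, |A| + |B| - 1) for A, B nonempty in Z/pZ.
|A| = 2, |B| = 2, p = 13.
CD lower bound = min(13, 2 + 2 - 1) = min(13, 3) = 3.
Compute A + B mod 13 directly:
a = 0: 0+4=4, 0+10=10
a = 12: 12+4=3, 12+10=9
A + B = {3, 4, 9, 10}, so |A + B| = 4.
Verify: 4 ≥ 3? Yes ✓.

CD lower bound = 3, actual |A + B| = 4.


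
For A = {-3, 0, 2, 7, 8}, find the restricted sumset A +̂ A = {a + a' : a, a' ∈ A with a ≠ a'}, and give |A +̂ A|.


Restricted sumset: A +̂ A = {a + a' : a ∈ A, a' ∈ A, a ≠ a'}.
Equivalently, take A + A and drop any sum 2a that is achievable ONLY as a + a for a ∈ A (i.e. sums representable only with equal summands).
Enumerate pairs (a, a') with a < a' (symmetric, so each unordered pair gives one sum; this covers all a ≠ a'):
  -3 + 0 = -3
  -3 + 2 = -1
  -3 + 7 = 4
  -3 + 8 = 5
  0 + 2 = 2
  0 + 7 = 7
  0 + 8 = 8
  2 + 7 = 9
  2 + 8 = 10
  7 + 8 = 15
Collected distinct sums: {-3, -1, 2, 4, 5, 7, 8, 9, 10, 15}
|A +̂ A| = 10
(Reference bound: |A +̂ A| ≥ 2|A| - 3 for |A| ≥ 2, with |A| = 5 giving ≥ 7.)

|A +̂ A| = 10


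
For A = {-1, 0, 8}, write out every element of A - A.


A - A = {a - a' : a, a' ∈ A}.
Compute a - a' for each ordered pair (a, a'):
a = -1: -1--1=0, -1-0=-1, -1-8=-9
a = 0: 0--1=1, 0-0=0, 0-8=-8
a = 8: 8--1=9, 8-0=8, 8-8=0
Collecting distinct values (and noting 0 appears from a-a):
A - A = {-9, -8, -1, 0, 1, 8, 9}
|A - A| = 7

A - A = {-9, -8, -1, 0, 1, 8, 9}


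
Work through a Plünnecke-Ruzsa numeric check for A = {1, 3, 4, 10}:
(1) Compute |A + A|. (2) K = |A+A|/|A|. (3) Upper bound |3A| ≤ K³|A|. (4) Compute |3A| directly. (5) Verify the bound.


|A| = 4.
Step 1: Compute A + A by enumerating all 16 pairs.
A + A = {2, 4, 5, 6, 7, 8, 11, 13, 14, 20}, so |A + A| = 10.
Step 2: Doubling constant K = |A + A|/|A| = 10/4 = 10/4 ≈ 2.5000.
Step 3: Plünnecke-Ruzsa gives |3A| ≤ K³·|A| = (2.5000)³ · 4 ≈ 62.5000.
Step 4: Compute 3A = A + A + A directly by enumerating all triples (a,b,c) ∈ A³; |3A| = 18.
Step 5: Check 18 ≤ 62.5000? Yes ✓.

K = 10/4, Plünnecke-Ruzsa bound K³|A| ≈ 62.5000, |3A| = 18, inequality holds.


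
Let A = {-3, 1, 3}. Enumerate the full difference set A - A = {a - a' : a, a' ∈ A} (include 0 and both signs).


A - A = {a - a' : a, a' ∈ A}.
Compute a - a' for each ordered pair (a, a'):
a = -3: -3--3=0, -3-1=-4, -3-3=-6
a = 1: 1--3=4, 1-1=0, 1-3=-2
a = 3: 3--3=6, 3-1=2, 3-3=0
Collecting distinct values (and noting 0 appears from a-a):
A - A = {-6, -4, -2, 0, 2, 4, 6}
|A - A| = 7

A - A = {-6, -4, -2, 0, 2, 4, 6}


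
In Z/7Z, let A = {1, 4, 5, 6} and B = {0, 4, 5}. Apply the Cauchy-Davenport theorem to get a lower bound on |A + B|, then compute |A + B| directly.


Cauchy-Davenport: |A + B| ≥ min(p, |A| + |B| - 1) for A, B nonempty in Z/pZ.
|A| = 4, |B| = 3, p = 7.
CD lower bound = min(7, 4 + 3 - 1) = min(7, 6) = 6.
Compute A + B mod 7 directly:
a = 1: 1+0=1, 1+4=5, 1+5=6
a = 4: 4+0=4, 4+4=1, 4+5=2
a = 5: 5+0=5, 5+4=2, 5+5=3
a = 6: 6+0=6, 6+4=3, 6+5=4
A + B = {1, 2, 3, 4, 5, 6}, so |A + B| = 6.
Verify: 6 ≥ 6? Yes ✓.

CD lower bound = 6, actual |A + B| = 6.


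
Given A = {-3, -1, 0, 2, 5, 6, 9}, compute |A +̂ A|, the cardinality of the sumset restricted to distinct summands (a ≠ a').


Restricted sumset: A +̂ A = {a + a' : a ∈ A, a' ∈ A, a ≠ a'}.
Equivalently, take A + A and drop any sum 2a that is achievable ONLY as a + a for a ∈ A (i.e. sums representable only with equal summands).
Enumerate pairs (a, a') with a < a' (symmetric, so each unordered pair gives one sum; this covers all a ≠ a'):
  -3 + -1 = -4
  -3 + 0 = -3
  -3 + 2 = -1
  -3 + 5 = 2
  -3 + 6 = 3
  -3 + 9 = 6
  -1 + 0 = -1
  -1 + 2 = 1
  -1 + 5 = 4
  -1 + 6 = 5
  -1 + 9 = 8
  0 + 2 = 2
  0 + 5 = 5
  0 + 6 = 6
  0 + 9 = 9
  2 + 5 = 7
  2 + 6 = 8
  2 + 9 = 11
  5 + 6 = 11
  5 + 9 = 14
  6 + 9 = 15
Collected distinct sums: {-4, -3, -1, 1, 2, 3, 4, 5, 6, 7, 8, 9, 11, 14, 15}
|A +̂ A| = 15
(Reference bound: |A +̂ A| ≥ 2|A| - 3 for |A| ≥ 2, with |A| = 7 giving ≥ 11.)

|A +̂ A| = 15


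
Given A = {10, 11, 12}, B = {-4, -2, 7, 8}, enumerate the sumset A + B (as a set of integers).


A + B = {a + b : a ∈ A, b ∈ B}.
Enumerate all |A|·|B| = 3·4 = 12 pairs (a, b) and collect distinct sums.
a = 10: 10+-4=6, 10+-2=8, 10+7=17, 10+8=18
a = 11: 11+-4=7, 11+-2=9, 11+7=18, 11+8=19
a = 12: 12+-4=8, 12+-2=10, 12+7=19, 12+8=20
Collecting distinct sums: A + B = {6, 7, 8, 9, 10, 17, 18, 19, 20}
|A + B| = 9

A + B = {6, 7, 8, 9, 10, 17, 18, 19, 20}
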